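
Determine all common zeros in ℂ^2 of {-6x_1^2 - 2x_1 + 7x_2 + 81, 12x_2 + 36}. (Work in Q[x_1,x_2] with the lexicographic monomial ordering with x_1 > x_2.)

{(-10/3, -3), (3, -3)}

Compute a lex Gröbner basis by Buchberger's algorithm.
f_1 = -6x_1^2 - 2x_1 + 7x_2 + 81, LT = x_1^2.
f_2 = 12x_2 + 36, LT = x_2.

The S-polynomials (S(f_1,f_2)) all reduce to 0 modulo the current basis, so we have a Gröbner basis.
Inter-reduce: drop elements whose leading term is divisible by another's, tail-reduce, and make monic.
Reduced Gröbner basis: {x_1^2 + 1/3x_1 - 10, x_2 + 3}.

The lex basis is triangular: the last element involves only x_2. Solving x_2 + 3 = 0 gives x_2 ∈ {-3}; substituting each value into the earlier elements determines the remaining variables.
  x_2 = -3: the earlier basis element becomes x_1^2 + 1/3x_1 - 10 = 0, giving x_1 = -10/3, 3 — points (-10/3, -3), (3, -3).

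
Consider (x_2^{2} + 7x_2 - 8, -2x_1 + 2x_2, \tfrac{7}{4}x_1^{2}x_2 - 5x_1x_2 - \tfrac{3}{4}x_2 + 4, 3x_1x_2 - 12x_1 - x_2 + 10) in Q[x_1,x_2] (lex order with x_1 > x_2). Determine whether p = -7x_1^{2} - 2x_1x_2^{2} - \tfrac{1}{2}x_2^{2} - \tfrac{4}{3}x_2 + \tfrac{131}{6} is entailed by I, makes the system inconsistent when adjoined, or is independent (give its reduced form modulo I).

Adjoining -7x_1^{2} - 2x_1x_2^{2} - \tfrac{1}{2}x_2^{2} - \tfrac{4}{3}x_2 + \tfrac{131}{6} makes the ideal the whole ring: the system is inconsistent.

First compute the reduced Gröbner basis of I by Buchberger's algorithm.
f_1 = x_2^{2} + 7x_2 - 8, LT = x_2^{2}.
f_2 = -2x_1 + 2x_2, LT = x_1.
f_3 = \tfrac{7}{4}x_1^{2}x_2 - 5x_1x_2 - \tfrac{3}{4}x_2 + 4, LT = x_1^{2}x_2.
f_4 = 3x_1x_2 - 12x_1 - x_2 + 10, LT = x_1x_2.

S(f_1,f_3): lcm = x_1^{2}x_2^{2}. S = 7x_1^{2}x_2 - 8x_1^{2} + \tfrac{20}{7}x_1x_2^{2} + \tfrac{3}{7}x_2^{2} - \tfrac{16}{7}x_2.
  leading term x_1^{2}x_2: subtract (-\tfrac{7}{2}x_1x_2)·f_2 from 7x_1^{2}x_2 - 8x_1^{2} + \tfrac{20}{7}x_1x_2^{2} + \tfrac{3}{7}x_2^{2} - \tfrac{16}{7}x_2 → -8x_1^{2} + \tfrac{69}{7}x_1x_2^{2} + \tfrac{3}{7}x_2^{2} - \tfrac{16}{7}x_2
  leading term x_1^{2}: subtract (4x_1)·f_2 from -8x_1^{2} + \tfrac{69}{7}x_1x_2^{2} + \tfrac{3}{7}x_2^{2} - \tfrac{16}{7}x_2 → \tfrac{69}{7}x_1x_2^{2} - 8x_1x_2 + \tfrac{3}{7}x_2^{2} - \tfrac{16}{7}x_2
  leading term x_1x_2^{2}: subtract (\tfrac{69}{7}x_1)·f_1 from \tfrac{69}{7}x_1x_2^{2} - 8x_1x_2 + \tfrac{3}{7}x_2^{2} - \tfrac{16}{7}x_2 → -77x_1x_2 + \tfrac{552}{7}x_1 + \tfrac{3}{7}x_2^{2} - \tfrac{16}{7}x_2
  leading term x_1x_2: subtract (\tfrac{77}{2}x_2)·f_2 from -77x_1x_2 + \tfrac{552}{7}x_1 + \tfrac{3}{7}x_2^{2} - \tfrac{16}{7}x_2 → \tfrac{552}{7}x_1 - \tfrac{536}{7}x_2^{2} - \tfrac{16}{7}x_2
  leading term x_1: subtract (-\tfrac{276}{7})·f_2 from \tfrac{552}{7}x_1 - \tfrac{536}{7}x_2^{2} - \tfrac{16}{7}x_2 → -\tfrac{536}{7}x_2^{2} + \tfrac{536}{7}x_2
  leading term x_2^{2}: subtract (-\tfrac{536}{7})·f_1 from -\tfrac{536}{7}x_2^{2} + \tfrac{536}{7}x_2 → \tfrac{4288}{7}x_2 - \tfrac{4288}{7}
  leading term x_2: no divisor's leading term divides it; move \tfrac{4288}{7}x_2 to the remainder.
  leading term 1: no divisor's leading term divides it; move -\tfrac{4288}{7} to the remainder.
  remainder \tfrac{4288}{7}x_2 - \tfrac{4288}{7} ≠ 0; add h_5 = \tfrac{4288}{7}x_2 - \tfrac{4288}{7} to the basis.

The other S-polynomials (S(f_1,f_2), S(f_1,f_4), S(f_2,f_3), S(f_2,f_4), S(f_3,f_4), S(f_1,h_5), S(f_2,h_5), S(f_3,h_5), S(f_4,h_5)) all reduce to 0 modulo the current basis, so we have a Gröbner basis.
Inter-reduce: drop elements whose leading term is divisible by another's, tail-reduce, and make monic.
Reduced Gröbner basis: {x_1 - 1, x_2 - 1}.
Label its elements g_1 = x_1 - 1, g_2 = x_2 - 1.

Reduce p = -7x_1^{2} - 2x_1x_2^{2} - \tfrac{1}{2}x_2^{2} - \tfrac{4}{3}x_2 + \tfrac{131}{6} modulo G:
  leading term x_1^{2}: subtract (-7x_1)·g_1 from -7x_1^{2} - 2x_1x_2^{2} - \tfrac{1}{2}x_2^{2} - \tfrac{4}{3}x_2 + \tfrac{131}{6} → -2x_1x_2^{2} - 7x_1 - \tfrac{1}{2}x_2^{2} - \tfrac{4}{3}x_2 + \tfrac{131}{6}
  leading term x_1x_2^{2}: subtract (-2x_2^{2})·g_1 from -2x_1x_2^{2} - 7x_1 - \tfrac{1}{2}x_2^{2} - \tfrac{4}{3}x_2 + \tfrac{131}{6} → -7x_1 - \tfrac{5}{2}x_2^{2} - \tfrac{4}{3}x_2 + \tfrac{131}{6}
  leading term x_1: subtract (-7)·g_1 from -7x_1 - \tfrac{5}{2}x_2^{2} - \tfrac{4}{3}x_2 + \tfrac{131}{6} → -\tfrac{5}{2}x_2^{2} - \tfrac{4}{3}x_2 + \tfrac{89}{6}
  leading term x_2^{2}: subtract (-\tfrac{5}{2}x_2)·g_2 from -\tfrac{5}{2}x_2^{2} - \tfrac{4}{3}x_2 + \tfrac{89}{6} → -\tfrac{23}{6}x_2 + \tfrac{89}{6}
  leading term x_2: subtract (-\tfrac{23}{6})·g_2 from -\tfrac{23}{6}x_2 + \tfrac{89}{6} → 11
  leading term 1: no divisor's leading term divides it; move 11 to the remainder.
  normal form = 11.
The normal form is nonzero, so p ∉ I. Since p minus its normal form lies in I, I + (p) = I + (r) where r = 11; decide whether this ideal is the whole ring.
Here r = 11 is a nonzero constant, hence a unit: 1 ∈ I + (p), the Gröbner basis of I + (p) is {1}, and the enlarged system has no common solution — adjoining p is inconsistent.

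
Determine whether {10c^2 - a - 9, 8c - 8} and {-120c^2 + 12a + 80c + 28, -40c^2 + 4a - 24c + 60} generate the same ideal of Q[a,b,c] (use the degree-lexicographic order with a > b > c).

Two ideals are equal iff their reduced Gröbner bases coincide (the reduced basis is unique for a fixed ordering).
Buchberger on the first generating set:
f_1 = 10c^2 - a - 9, LT = c^2.
f_2 = 8c - 8, LT = c.

S(f_1,f_2): lcm = c^2. S = -1/10a + c - 9/10.
  leading term a: no divisor's leading term divides it; move -1/10a to the remainder.
  leading term c: subtract (1/8)·f_2 from c - 9/10 → 1/10
  leading term 1: no divisor's leading term divides it; move 1/10 to the remainder.
  remainder -1/10a + 1/10 ≠ 0; add g_3 = -1/10a + 1/10 to the basis.

The other S-polynomials (S(f_1,g_3), S(f_2,g_3)) all reduce to 0 modulo the current basis, so we have a Gröbner basis.
Inter-reduce: drop elements whose leading term is divisible by another's, tail-reduce, and make monic.
Reduced Gröbner basis: {a - 1, c - 1}.

Buchberger on the second generating set:
h_1 = -120c^2 + 12a + 80c + 28, LT = c^2.
h_2 = -40c^2 + 4a - 24c + 60, LT = c^2.

S(h_1,h_2): lcm = c^2. S = -19/15c + 19/15.
  leading term c: no divisor's leading term divides it; move -19/15c to the remainder.
  leading term 1: no divisor's leading term divides it; move 19/15 to the remainder.
  remainder -19/15c + 19/15 ≠ 0; add k_3 = -19/15c + 19/15 to the basis.

S(h_1,k_3): lcm = c^2. S = -1/10a + 1/3c - 7/30.
  leading term a: no divisor's leading term divides it; move -1/10a to the remainder.
  leading term c: subtract (-5/19)·k_3 from 1/3c - 7/30 → 1/10
  leading term 1: no divisor's leading term divides it; move 1/10 to the remainder.
  remainder -1/10a + 1/10 ≠ 0; add k_4 = -1/10a + 1/10 to the basis.

The other S-polynomials (S(h_2,k_3), S(h_1,k_4), S(h_2,k_4), S(k_3,k_4)) all reduce to 0 modulo the current basis, so we have a Gröbner basis.
Inter-reduce: drop elements whose leading term is divisible by another's, tail-reduce, and make monic.
Reduced Gröbner basis: {a - 1, c - 1}.

The two bases agree; hence the ideals are identical.

Yes, the ideals are equal.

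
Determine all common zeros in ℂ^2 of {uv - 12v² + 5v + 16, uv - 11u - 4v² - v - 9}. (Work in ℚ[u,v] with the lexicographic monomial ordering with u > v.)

{(-1, -1), (2153/22 - 35*sqrt(3921)/22, 73/8 - sqrt(3921)/8), (2153/22 + 35*sqrt(3921)/22, sqrt(3921)/8 + 73/8)}

Compute a lex Gröbner basis by Buchberger's algorithm.
f_1 = uv - 12v² + 5v + 16, LT = uv.
f_2 = uv - 11u - 4v² - v - 9, LT = uv.

S(f_1,f_2): lcm = uv. S = 11u - 8v² + 6v + 25.
  reduce S modulo (f_1, f_2):
  remainder 11u - 8v² + 6v + 25 ≠ 0; add h_3 = 11u - 8v² + 6v + 25 to the basis.

S(f_1,h_3): lcm = uv. S = 8/11v³ - 138/11v² + 30/11v + 16.
  reduce S modulo (f_1, f_2, h_3):
  remainder 8/11v³ - 138/11v² + 30/11v + 16 ≠ 0; add h_4 = 8/11v³ - 138/11v² + 30/11v + 16 to the basis.

The other S-polynomials (S(f_2,h_3), S(f_1,h_4), S(f_2,h_4), S(h_3,h_4)) all reduce to 0 modulo the current basis, so we have a Gröbner basis.
Inter-reduce: drop elements whose leading term is divisible by another's, tail-reduce, and make monic.
Reduced Gröbner basis: {u - 8/11v² + 6/11v + 25/11, v³ - 69/4v² + 15/4v + 22}.

The lex basis is triangular: the last element involves only v. Solving v³ - 69/4v² + 15/4v + 22 = 0 gives v ∈ {-1, 73/8 - sqrt(3921)/8, sqrt(3921)/8 + 73/8}; substituting each value into the earlier elements determines the remaining variables.
  v = -1: the earlier basis element becomes u + 1 = 0, giving u = -1 — point (-1, -1).
  v = 73/8 - sqrt(3921)/8: the earlier basis element becomes u - 2153/22 + 35*sqrt(3921)/22 = 0, giving u = 2153/22 - 35*sqrt(3921)/22 — point (2153/22 - 35*sqrt(3921)/22, 73/8 - sqrt(3921)/8).
  v = sqrt(3921)/8 + 73/8: the earlier basis element becomes u - 35*sqrt(3921)/22 - 2153/22 = 0, giving u = 2153/22 + 35*sqrt(3921)/22 — point (2153/22 + 35*sqrt(3921)/22, sqrt(3921)/8 + 73/8).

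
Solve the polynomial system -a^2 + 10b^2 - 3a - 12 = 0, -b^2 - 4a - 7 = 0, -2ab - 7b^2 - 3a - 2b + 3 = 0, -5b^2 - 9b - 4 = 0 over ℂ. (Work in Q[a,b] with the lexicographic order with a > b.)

{(-2, -1)}

Compute a lex Gröbner basis by Buchberger's algorithm.
f_1 = -a^2 - 3a + 10b^2 - 12, LT = a^2.
f_2 = -4a - b^2 - 7, LT = a.
f_3 = -2ab - 3a - 7b^2 - 2b + 3, LT = ab.
f_4 = -5b^2 - 9b - 4, LT = b^2.

S(f_1,f_2): lcm = a^2. S = -1/4ab^2 + 5/4a - 10b^2 + 12.
  leading term ab^2: subtract (1/16b^2)·f_2 from -1/4ab^2 + 5/4a - 10b^2 + 12 → 5/4a + 1/16b^4 - 153/16b^2 + 12
  leading term a: subtract (-5/16)·f_2 from 5/4a + 1/16b^4 - 153/16b^2 + 12 → 1/16b^4 - 79/8b^2 + 157/16
  leading term b^4: subtract (-1/80b^2)·f_4 from 1/16b^4 - 79/8b^2 + 157/16 → -9/80b^3 - 397/40b^2 + 157/16
  leading term b^3: subtract (9/400b)·f_4 from -9/80b^3 - 397/40b^2 + 157/16 → -3889/400b^2 + 9/100b + 157/16
  leading term b^2: subtract (3889/2000)·f_4 from -3889/400b^2 + 9/100b + 157/16 → 35181/2000b + 35181/2000
  leading term b: no divisor's leading term divides it; move 35181/2000b to the remainder.
  leading term 1: no divisor's leading term divides it; move 35181/2000 to the remainder.
  remainder 35181/2000b + 35181/2000 ≠ 0; add h_5 = 35181/2000b + 35181/2000 to the basis.

The other S-polynomials (S(f_1,f_3), S(f_1,f_4), S(f_2,f_3), S(f_2,f_4), S(f_3,f_4), S(f_1,h_5), S(f_2,h_5), S(f_3,h_5), S(f_4,h_5)) all reduce to 0 modulo the current basis, so we have a Gröbner basis.
Inter-reduce: drop elements whose leading term is divisible by another's, tail-reduce, and make monic.
Reduced Gröbner basis: {a + 2, b + 1}.

The lex basis is triangular: the last element involves only b. Solving b + 1 = 0 gives b ∈ {-1}; substituting each value into the earlier elements determines the remaining variables.
  b = -1: the earlier basis element becomes a + 2 = 0, giving a = -2 — point (-2, -1).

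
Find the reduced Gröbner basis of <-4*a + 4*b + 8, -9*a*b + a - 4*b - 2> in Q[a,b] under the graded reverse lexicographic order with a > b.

f_1 = -4*a + 4*b + 8, LT = a.
f_2 = -9*a*b + a - 4*b - 2, LT = a*b.

S(f_1,f_2): lcm = a*b. S = -b**2 + 1/9*a - 22/9*b - 2/9.
  leading term b**2: no divisor's leading term divides it; move -b**2 to the remainder.
  leading term a: subtract (-1/36)·f_1 from 1/9*a - 22/9*b - 2/9 → -7/3*b
  leading term b: no divisor's leading term divides it; move -7/3*b to the remainder.
  remainder -b**2 - 7/3*b ≠ 0; add g_3 = -b**2 - 7/3*b to the basis.

The other S-polynomials (S(f_1,g_3), S(f_2,g_3)) all reduce to 0 modulo the current basis, so we have a Gröbner basis.
Inter-reduce: drop elements whose leading term is divisible by another's, tail-reduce, and make monic.

G = {b**2 + 7/3*b, a - b - 2}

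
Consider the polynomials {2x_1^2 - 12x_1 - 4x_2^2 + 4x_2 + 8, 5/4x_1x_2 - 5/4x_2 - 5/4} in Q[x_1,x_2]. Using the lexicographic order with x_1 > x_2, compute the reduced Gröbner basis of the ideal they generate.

G = {x_1 - 2x_2^3 + 2x_2^2 - x_2 - 5, x_2^4 - x_2^3 + 1/2x_2^2 + 2x_2 - 1/2}

f_1 = 2x_1^2 - 12x_1 - 4x_2^2 + 4x_2 + 8, LT = x_1^2.
f_2 = 5/4x_1x_2 - 5/4x_2 - 5/4, LT = x_1x_2.

S(f_1,f_2): lcm = x_1^2x_2. S = -5x_1x_2 + x_1 - 2x_2^3 + 2x_2^2 + 4x_2.
  leading term x_1x_2: subtract (-4)·f_2 from -5x_1x_2 + x_1 - 2x_2^3 + 2x_2^2 + 4x_2 → x_1 - 2x_2^3 + 2x_2^2 - x_2 - 5
  leading term x_1: no divisor's leading term divides it; move x_1 to the remainder.
  leading term x_2^3: no divisor's leading term divides it; move -2x_2^3 to the remainder.
  leading term x_2^2: no divisor's leading term divides it; move 2x_2^2 to the remainder.
  leading term x_2: no divisor's leading term divides it; move -x_2 to the remainder.
  leading term 1: no divisor's leading term divides it; move -5 to the remainder.
  remainder x_1 - 2x_2^3 + 2x_2^2 - x_2 - 5 ≠ 0; add g_3 = x_1 - 2x_2^3 + 2x_2^2 - x_2 - 5 to the basis.

S(f_2,g_3): lcm = x_1x_2. S = 2x_2^4 - 2x_2^3 + x_2^2 + 4x_2 - 1.
  leading term x_2^4: no divisor's leading term divides it; move 2x_2^4 to the remainder.
  leading term x_2^3: no divisor's leading term divides it; move -2x_2^3 to the remainder.
  leading term x_2^2: no divisor's leading term divides it; move x_2^2 to the remainder.
  leading term x_2: no divisor's leading term divides it; move 4x_2 to the remainder.
  leading term 1: no divisor's leading term divides it; move -1 to the remainder.
  remainder 2x_2^4 - 2x_2^3 + x_2^2 + 4x_2 - 1 ≠ 0; add g_4 = 2x_2^4 - 2x_2^3 + x_2^2 + 4x_2 - 1 to the basis.

The other S-polynomials (S(f_1,g_3), S(f_1,g_4), S(f_2,g_4), S(g_3,g_4)) all reduce to 0 modulo the current basis, so we have a Gröbner basis.
Inter-reduce: drop elements whose leading term is divisible by another's, tail-reduce, and make monic.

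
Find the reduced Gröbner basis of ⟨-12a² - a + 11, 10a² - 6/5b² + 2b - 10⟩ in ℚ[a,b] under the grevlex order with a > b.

Buchberger's algorithm terminates because the ascending chain of leading-term ideals stabilizes.

f_1 = -12a² - a + 11, LT = a².
f_2 = 10a² - 6/5b² + 2b - 10, LT = a².

S(f_1,f_2): lcm = a². S = 3/25b² + 1/12a - ⅕b + 1/12.
  leading term b²: no divisor's leading term divides it; move 3/25b² to the remainder.
  leading term a: no divisor's leading term divides it; move 1/12a to the remainder.
  leading term b: no divisor's leading term divides it; move -⅕b to the remainder.
  leading term 1: no divisor's leading term divides it; move 1/12 to the remainder.
  remainder 3/25b² + 1/12a - ⅕b + 1/12 ≠ 0; add g_3 = 3/25b² + 1/12a - ⅕b + 1/12 to the basis.

S(f_1,g_3): leading monomials are coprime, so the S-polynomial reduces to 0 (Buchberger's first criterion).
S(f_2,g_3): leading monomials are coprime, so the S-polynomial reduces to 0 (Buchberger's first criterion).
Every S-polynomial of the final basis reduces to 0, so we have a Gröbner basis.
Inter-reduce: drop elements whose leading term is divisible by another's, tail-reduce, and make monic.

G = {a² + 1/12a - 11/12, b² + 25/36a - 5/3b + 25/36}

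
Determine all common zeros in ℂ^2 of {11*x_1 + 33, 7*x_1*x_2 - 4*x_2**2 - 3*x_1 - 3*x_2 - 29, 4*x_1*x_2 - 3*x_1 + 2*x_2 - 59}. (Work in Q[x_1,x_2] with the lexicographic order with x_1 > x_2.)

Compute a lex Gröbner basis by Buchberger's algorithm.
f_1 = 11*x_1 + 33, LT = x_1.
f_2 = 7*x_1*x_2 - 3*x_1 - 4*x_2**2 - 3*x_2 - 29, LT = x_1*x_2.
f_3 = 4*x_1*x_2 - 3*x_1 + 2*x_2 - 59, LT = x_1*x_2.

S(f_1,f_2): lcm = x_1*x_2. S = 3/7*x_1 + 4/7*x_2**2 + 24/7*x_2 + 29/7.
  reduce S modulo (f_1, f_2, f_3):
  remainder 4/7*x_2**2 + 24/7*x_2 + 20/7 ≠ 0; add h_4 = 4/7*x_2**2 + 24/7*x_2 + 20/7 to the basis.

S(f_1,f_3): lcm = x_1*x_2. S = 3/4*x_1 + 5/2*x_2 + 59/4.
  reduce S modulo (f_1, f_2, f_3, h_4):
  remainder 5/2*x_2 + 25/2 ≠ 0; add h_5 = 5/2*x_2 + 25/2 to the basis.

The other S-polynomials (S(f_2,f_3), S(f_1,h_4), S(f_2,h_4), S(f_3,h_4), S(f_1,h_5), S(f_2,h_5), S(f_3,h_5), S(h_4,h_5)) all reduce to 0 modulo the current basis, so we have a Gröbner basis.
Inter-reduce: drop elements whose leading term is divisible by another's, tail-reduce, and make monic.
Reduced Gröbner basis: {x_1 + 3, x_2 + 5}.

Since the basis is lex-ordered, x_2 + 5 is univariate in x_2. Its roots are {-5}. Back-substituting each root into the other basis elements fixes the other coordinates.
  x_2 = -5: the earlier basis element becomes x_1 + 3 = 0, giving x_1 = -3 — point (-3, -5).
This is the nonlinear analogue of row-reducing a linear system.

{(-3, -5)}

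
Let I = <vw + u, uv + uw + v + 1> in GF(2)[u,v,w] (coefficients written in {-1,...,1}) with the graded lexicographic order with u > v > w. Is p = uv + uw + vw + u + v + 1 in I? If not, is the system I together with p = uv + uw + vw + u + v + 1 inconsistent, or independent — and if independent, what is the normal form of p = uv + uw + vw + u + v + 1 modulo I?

First compute the reduced Gröbner basis of I by Buchberger's algorithm.
f_1 = vw + u, LT = vw.
f_2 = uv + uw + v + 1, LT = uv.

S(f_1,f_2): lcm = uvw. S = uw^2 + u^2 + vw + w.
  reduce S modulo (f_1, f_2):
  remainder uw^2 + u^2 + u + w ≠ 0; add h_3 = uw^2 + u^2 + u + w to the basis.

The other S-polynomials (S(f_1,h_3), S(f_2,h_3)) all reduce to 0 modulo the current basis, so we have a Gröbner basis.
Inter-reduce: drop elements whose leading term is divisible by another's, tail-reduce, and make monic.
Reduced Gröbner basis: {uw^2 + u^2 + u + w, uv + uw + v + 1, vw + u}.
Label its elements g_1 = uw^2 + u^2 + u + w, g_2 = uv + uw + v + 1, g_3 = vw + u.

Reduce p = uv + uw + vw + u + v + 1 modulo G:
  leading term uv: subtract (1)·g_2 from uv + uw + vw + u + v + 1 → vw + u
  leading term vw: subtract (1)·g_3 from vw + u → 0
  normal form = 0.
Since the normal form is 0, p ∈ I.

uv + uw + vw + u + v + 1 lies in I (it reduces to 0).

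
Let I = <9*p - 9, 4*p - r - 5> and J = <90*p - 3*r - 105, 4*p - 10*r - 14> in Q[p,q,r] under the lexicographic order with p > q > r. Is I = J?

Since reduced Gröbner bases are canonical representatives of ideals under a given ordering, it suffices to compute and compare them.
Buchberger on the first generating set:
f_1 = 9*p - 9, LT = p.
f_2 = 4*p - r - 5, LT = p.

S(f_1,f_2): lcm = p. S = 1/4*r + 1/4.
  reduce S modulo (f_1, f_2):
  remainder 1/4*r + 1/4 ≠ 0; add g_3 = 1/4*r + 1/4 to the basis.

The other S-polynomials (S(f_1,g_3), S(f_2,g_3)) all reduce to 0 modulo the current basis, so we have a Gröbner basis.
Inter-reduce: drop elements whose leading term is divisible by another's, tail-reduce, and make monic.
Reduced Gröbner basis: {p - 1, r + 1}.

Buchberger on the second generating set:
h_1 = 90*p - 3*r - 105, LT = p.
h_2 = 4*p - 10*r - 14, LT = p.

S(h_1,h_2): lcm = p. S = 37/15*r + 7/3.
  reduce S modulo (h_1, h_2):
  remainder 37/15*r + 7/3 ≠ 0; add k_3 = 37/15*r + 7/3 to the basis.

The other S-polynomials (S(h_1,k_3), S(h_2,k_3)) all reduce to 0 modulo the current basis, so we have a Gröbner basis.
Inter-reduce: drop elements whose leading term is divisible by another's, tail-reduce, and make monic.
Reduced Gröbner basis: {p - 42/37, r + 35/37}.

The bases are distinct; the ideals are different.

No, the ideals differ.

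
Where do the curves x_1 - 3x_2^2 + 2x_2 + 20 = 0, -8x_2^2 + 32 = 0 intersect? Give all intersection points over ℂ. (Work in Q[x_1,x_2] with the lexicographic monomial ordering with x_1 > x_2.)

{(-4, -2), (-12, 2)}

Compute a lex Gröbner basis by Buchberger's algorithm.
f_1 = x_1 - 3x_2^2 + 2x_2 + 20, LT = x_1.
f_2 = -8x_2^2 + 32, LT = x_2^2.

S(f_1,f_2): leading monomials are coprime, so the S-polynomial reduces to 0 (Buchberger's first criterion).
Every S-polynomial of the final basis reduces to 0, so we have a Gröbner basis.
Inter-reduce: drop elements whose leading term is divisible by another's, tail-reduce, and make monic.
Reduced Gröbner basis: {x_1 + 2x_2 + 8, x_2^2 - 4}.

A lex Gröbner basis eliminates variables successively. Here x_2^2 - 4 depends only on x_2, with roots {-2, 2}; lifting each root through the earlier basis elements recovers the full solutions.
  x_2 = -2: the earlier basis element becomes x_1 + 4 = 0, giving x_1 = -4 — point (-4, -2).
  x_2 = 2: the earlier basis element becomes x_1 + 12 = 0, giving x_1 = -12 — point (-12, 2).
Each listed point satisfies every original equation (direct substitution).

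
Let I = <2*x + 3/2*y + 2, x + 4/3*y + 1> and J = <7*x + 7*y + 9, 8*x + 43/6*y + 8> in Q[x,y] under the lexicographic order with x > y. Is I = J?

Two ideals are equal iff their reduced Gröbner bases coincide (the reduced basis is unique for a fixed ordering).
Buchberger on the first generating set:
f_1 = 2*x + 3/2*y + 2, LT = x.
f_2 = x + 4/3*y + 1, LT = x.

S(f_1,f_2): lcm = x. S = -7/12*y.
  leading term y: no divisor's leading term divides it; move -7/12*y to the remainder.
  remainder -7/12*y ≠ 0; add g_3 = -7/12*y to the basis.

The other S-polynomials (S(f_1,g_3), S(f_2,g_3)) all reduce to 0 modulo the current basis, so we have a Gröbner basis.
Inter-reduce: drop elements whose leading term is divisible by another's, tail-reduce, and make monic.
Reduced Gröbner basis: {x + 1, y}.

Buchberger on the second generating set:
h_1 = 7*x + 7*y + 9, LT = x.
h_2 = 8*x + 43/6*y + 8, LT = x.

S(h_1,h_2): lcm = x. S = 5/48*y + 2/7.
  leading term y: no divisor's leading term divides it; move 5/48*y to the remainder.
  leading term 1: no divisor's leading term divides it; move 2/7 to the remainder.
  remainder 5/48*y + 2/7 ≠ 0; add k_3 = 5/48*y + 2/7 to the basis.

The other S-polynomials (S(h_1,k_3), S(h_2,k_3)) all reduce to 0 modulo the current basis, so we have a Gröbner basis.
Inter-reduce: drop elements whose leading term is divisible by another's, tail-reduce, and make monic.
Reduced Gröbner basis: {x - 51/35, y + 96/35}.

The bases are distinct; the ideals are different.

No, the ideals differ.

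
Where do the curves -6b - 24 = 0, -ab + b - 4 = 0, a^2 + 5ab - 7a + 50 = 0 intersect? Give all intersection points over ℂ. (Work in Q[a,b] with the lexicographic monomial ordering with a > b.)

Compute a lex Gröbner basis by Buchberger's algorithm.
f_1 = -6b - 24, LT = b.
f_2 = -ab + b - 4, LT = ab.
f_3 = a^2 + 5ab - 7a + 50, LT = a^2.

S(f_1,f_2): lcm = ab. S = 4a + b - 4.
  reduce S modulo (f_1, f_2, f_3):
  remainder 4a - 8 ≠ 0; add h_4 = 4a - 8 to the basis.

The other S-polynomials (S(f_1,f_3), S(f_2,f_3), S(f_1,h_4), S(f_2,h_4), S(f_3,h_4)) all reduce to 0 modulo the current basis, so we have a Gröbner basis.
Inter-reduce: drop elements whose leading term is divisible by another's, tail-reduce, and make monic.
Reduced Gröbner basis: {a - 2, b + 4}.

The lex basis is triangular: the last element involves only b. Solving b + 4 = 0 gives b ∈ {-4}; substituting each value into the earlier elements determines the remaining variables.
  b = -4: the earlier basis element becomes a - 2 = 0, giving a = 2 — point (2, -4).
Zero-dimensionality of the ideal guarantees finitely many solutions over ℂ.

{(2, -4)}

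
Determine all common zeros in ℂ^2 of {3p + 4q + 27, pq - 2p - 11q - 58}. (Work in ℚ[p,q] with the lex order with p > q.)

{(13/3, -10), (-5, -3)}

Compute a lex Gröbner basis by Buchberger's algorithm.
f_1 = 3p + 4q + 27, LT = p.
f_2 = pq - 2p - 11q - 58, LT = pq.

S(f_1,f_2): lcm = pq. S = 2p + 4/3q² + 20q + 58.
  leading term p: subtract (⅔)·f_1 from 2p + 4/3q² + 20q + 58 → 4/3q² + 52/3q + 40
  leading term q²: no divisor's leading term divides it; move 4/3q² to the remainder.
  leading term q: no divisor's leading term divides it; move 52/3q to the remainder.
  leading term 1: no divisor's leading term divides it; move 40 to the remainder.
  remainder 4/3q² + 52/3q + 40 ≠ 0; add h_3 = 4/3q² + 52/3q + 40 to the basis.

The other S-polynomials (S(f_1,h_3), S(f_2,h_3)) all reduce to 0 modulo the current basis, so we have a Gröbner basis.
Inter-reduce: drop elements whose leading term is divisible by another's, tail-reduce, and make monic.
Reduced Gröbner basis: {p + 4/3q + 9, q² + 13q + 30}.

From the last basis element, q² + 13q + 30 = 0, so q takes values in {-10, -3}. Each choice, substituted upward through the basis, yields the corresponding point(s) of the solution set.
  q = -10: the earlier basis element becomes p - 13/3 = 0, giving p = 13/3 — point (13/3, -10).
  q = -3: the earlier basis element becomes p + 5 = 0, giving p = -5 — point (-5, -3).
Check: every point annihilates each of the original generators.
Zero-dimensionality of the ideal guarantees finitely many solutions over ℂ.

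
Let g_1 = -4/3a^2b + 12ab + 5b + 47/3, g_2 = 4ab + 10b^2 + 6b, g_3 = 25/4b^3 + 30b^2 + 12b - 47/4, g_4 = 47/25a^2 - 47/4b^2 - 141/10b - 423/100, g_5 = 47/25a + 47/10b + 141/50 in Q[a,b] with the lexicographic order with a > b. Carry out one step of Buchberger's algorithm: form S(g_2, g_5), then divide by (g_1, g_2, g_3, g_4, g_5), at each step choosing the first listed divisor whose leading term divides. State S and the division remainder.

S(g_2, g_5) = 0; remainder on division = 0.

lcm(LM(g_2), LM(g_5)) = ab.
S = (lcm/LT(g_2))·g_2 − (lcm/LT(g_5))·g_5 = 0.
Reduce S modulo (g_1, g_2, g_3, g_4, g_5) in that order:
The remainder is 0, so this S-polynomial contributes no new basis element.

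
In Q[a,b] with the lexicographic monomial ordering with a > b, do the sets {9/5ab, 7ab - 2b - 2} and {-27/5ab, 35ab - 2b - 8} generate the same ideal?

No, the ideals differ.

Since reduced Gröbner bases are canonical representatives of ideals under a given ordering, it suffices to compute and compare them.
Buchberger on the first generating set:
f_1 = 9/5ab, LT = ab.
f_2 = 7ab - 2b - 2, LT = ab.

S(f_1,f_2): lcm = ab. S = 2/7b + 2/7.
  leading term b: no divisor's leading term divides it; move 2/7b to the remainder.
  leading term 1: no divisor's leading term divides it; move 2/7 to the remainder.
  remainder 2/7b + 2/7 ≠ 0; add g_3 = 2/7b + 2/7 to the basis.

S(f_1,g_3): lcm = ab. S = -a.
  leading term a: no divisor's leading term divides it; move -a to the remainder.
  remainder -a ≠ 0; add g_4 = -a to the basis.

S(f_2,g_3): lcm = ab. S = -a - 2/7b - 2/7.
  leading term a: subtract (1)·g_4 from -a - 2/7b - 2/7 → -2/7b - 2/7
  leading term b: subtract (-1)·g_3 from -2/7b - 2/7 → 0
  remainder 0.

S(f_1,g_4): lcm = ab. S = 0.
  remainder 0.

S(f_2,g_4): lcm = ab. S = -2/7b - 2/7.
  leading term b: subtract (-1)·g_3 from -2/7b - 2/7 → 0
  remainder 0.

S(g_3,g_4): leading monomials are coprime, so the S-polynomial reduces to 0 (Buchberger's first criterion).
Every S-polynomial of the final basis reduces to 0, so we have a Gröbner basis.
Inter-reduce: drop elements whose leading term is divisible by another's, tail-reduce, and make monic.
Reduced Gröbner basis: {a, b + 1}.

Buchberger on the second generating set:
h_1 = -27/5ab, LT = ab.
h_2 = 35ab - 2b - 8, LT = ab.

S(h_1,h_2): lcm = ab. S = 2/35b + 8/35.
  leading term b: no divisor's leading term divides it; move 2/35b to the remainder.
  leading term 1: no divisor's leading term divides it; move 8/35 to the remainder.
  remainder 2/35b + 8/35 ≠ 0; add k_3 = 2/35b + 8/35 to the basis.

S(h_1,k_3): lcm = ab. S = -4a.
  leading term a: no divisor's leading term divides it; move -4a to the remainder.
  remainder -4a ≠ 0; add k_4 = -4a to the basis.

S(h_2,k_3): lcm = ab. S = -4a - 2/35b - 8/35.
  leading term a: subtract (1)·k_4 from -4a - 2/35b - 8/35 → -2/35b - 8/35
  leading term b: subtract (-1)·k_3 from -2/35b - 8/35 → 0
  remainder 0.

S(h_1,k_4): lcm = ab. S = 0.
  remainder 0.

S(h_2,k_4): lcm = ab. S = -2/35b - 8/35.
  leading term b: subtract (-1)·k_3 from -2/35b - 8/35 → 0
  remainder 0.

S(k_3,k_4): leading monomials are coprime, so the S-polynomial reduces to 0 (Buchberger's first criterion).
Every S-polynomial of the final basis reduces to 0, so we have a Gröbner basis.
Inter-reduce: drop elements whose leading term is divisible by another's, tail-reduce, and make monic.
Reduced Gröbner basis: {a, b + 4}.

Since the reduced bases disagree, the two ideals are not the same.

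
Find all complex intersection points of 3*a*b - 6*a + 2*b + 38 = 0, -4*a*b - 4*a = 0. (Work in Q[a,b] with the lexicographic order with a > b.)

{(0, -19), (4, -1)}

Compute a lex Gröbner basis by Buchberger's algorithm.
f_1 = 3*a*b - 6*a + 2*b + 38, LT = a*b.
f_2 = -4*a*b - 4*a, LT = a*b.

S(f_1,f_2): lcm = a*b. S = -3*a + 2/3*b + 38/3.
  leading term a: no divisor's leading term divides it; move -3*a to the remainder.
  leading term b: no divisor's leading term divides it; move 2/3*b to the remainder.
  leading term 1: no divisor's leading term divides it; move 38/3 to the remainder.
  remainder -3*a + 2/3*b + 38/3 ≠ 0; add h_3 = -3*a + 2/3*b + 38/3 to the basis.

S(f_1,h_3): lcm = a*b. S = -2*a + 2/9*b**2 + 44/9*b + 38/3.
  leading term a: subtract (2/3)·h_3 from -2*a + 2/9*b**2 + 44/9*b + 38/3 → 2/9*b**2 + 40/9*b + 38/9
  leading term b**2: no divisor's leading term divides it; move 2/9*b**2 to the remainder.
  leading term b: no divisor's leading term divides it; move 40/9*b to the remainder.
  leading term 1: no divisor's leading term divides it; move 38/9 to the remainder.
  remainder 2/9*b**2 + 40/9*b + 38/9 ≠ 0; add h_4 = 2/9*b**2 + 40/9*b + 38/9 to the basis.

The other S-polynomials (S(f_2,h_3), S(f_1,h_4), S(f_2,h_4), S(h_3,h_4)) all reduce to 0 modulo the current basis, so we have a Gröbner basis.
Inter-reduce: drop elements whose leading term is divisible by another's, tail-reduce, and make monic.
Reduced Gröbner basis: {a - 2/9*b - 38/9, b**2 + 20*b + 19}.

A lex Gröbner basis eliminates variables successively. Here b**2 + 20*b + 19 depends only on b, with roots {-19, -1}; lifting each root through the earlier basis elements recovers the full solutions.
  b = -19: the earlier basis element becomes a = 0, giving a = 0 — point (0, -19).
  b = -1: the earlier basis element becomes a - 4 = 0, giving a = 4 — point (4, -1).
Each listed point satisfies every original equation (direct substitution).
This is the nonlinear analogue of row-reducing a linear system.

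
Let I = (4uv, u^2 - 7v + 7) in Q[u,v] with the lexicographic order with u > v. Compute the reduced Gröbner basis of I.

f_1 = 4uv, LT = uv.
f_2 = u^2 - 7v + 7, LT = u^2.

S(f_1,f_2): lcm = u^2v. S = 7v^2 - 7v.
  leading term v^2: no divisor's leading term divides it; move 7v^2 to the remainder.
  leading term v: no divisor's leading term divides it; move -7v to the remainder.
  remainder 7v^2 - 7v ≠ 0; add g_3 = 7v^2 - 7v to the basis.

The other S-polynomials (S(f_1,g_3), S(f_2,g_3)) all reduce to 0 modulo the current basis, so we have a Gröbner basis.

G = {u^2 - 7v + 7, uv, v^2 - v}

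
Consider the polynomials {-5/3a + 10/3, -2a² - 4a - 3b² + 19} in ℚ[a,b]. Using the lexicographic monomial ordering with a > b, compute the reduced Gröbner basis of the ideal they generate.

f_1 = -5/3a + 10/3, LT = a.
f_2 = -2a² - 4a - 3b² + 19, LT = a².

S(f_1,f_2): lcm = a². S = -4a - 3/2b² + 19/2.
  leading term a: subtract (12/5)·f_1 from -4a - 3/2b² + 19/2 → -3/2b² + 3/2
  leading term b²: no divisor's leading term divides it; move -3/2b² to the remainder.
  leading term 1: no divisor's leading term divides it; move 3/2 to the remainder.
  remainder -3/2b² + 3/2 ≠ 0; add g_3 = -3/2b² + 3/2 to the basis.

The other S-polynomials (S(f_1,g_3), S(f_2,g_3)) all reduce to 0 modulo the current basis, so we have a Gröbner basis.
Inter-reduce: drop elements whose leading term is divisible by another's, tail-reduce, and make monic.

G = {a - 2, b² - 1}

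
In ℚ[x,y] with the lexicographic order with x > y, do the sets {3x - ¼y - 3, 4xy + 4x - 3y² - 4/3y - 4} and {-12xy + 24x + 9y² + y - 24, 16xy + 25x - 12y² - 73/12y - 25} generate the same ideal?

Two ideals are equal iff their reduced Gröbner bases coincide (the reduced basis is unique for a fixed ordering).
Buchberger on the first generating set:
f_1 = 3x - ¼y - 3, LT = x.
f_2 = 4xy + 4x - 3y² - 4/3y - 4, LT = xy.

S(f_1,f_2): lcm = xy. S = -x + ⅔y² - ⅔y + 1.
  reduce S modulo (f_1, f_2):
  remainder ⅔y² - ¾y ≠ 0; add g_3 = ⅔y² - ¾y to the basis.

The other S-polynomials (S(f_1,g_3), S(f_2,g_3)) all reduce to 0 modulo the current basis, so we have a Gröbner basis.
Inter-reduce: drop elements whose leading term is divisible by another's, tail-reduce, and make monic.
Reduced Gröbner basis: {x - 1/12y - 1, y² - 9/8y}.

Buchberger on the second generating set:
h_1 = -12xy + 24x + 9y² + y - 24, LT = xy.
h_2 = 16xy + 25x - 12y² - 73/12y - 25, LT = xy.

S(h_1,h_2): lcm = xy. S = -57/16x + 19/64y + 57/16.
  reduce S modulo (h_1, h_2):
  remainder -57/16x + 19/64y + 57/16 ≠ 0; add k_3 = -57/16x + 19/64y + 57/16 to the basis.

S(h_1,k_3): lcm = xy. S = -2x - ⅔y² + 11/12y + 2.
  reduce S modulo (h_1, h_2, k_3):
  remainder -⅔y² + ¾y ≠ 0; add k_4 = -⅔y² + ¾y to the basis.

The other S-polynomials (S(h_2,k_3), S(h_1,k_4), S(h_2,k_4), S(k_3,k_4)) all reduce to 0 modulo the current basis, so we have a Gröbner basis.
Inter-reduce: drop elements whose leading term is divisible by another's, tail-reduce, and make monic.
Reduced Gröbner basis: {x - 1/12y - 1, y² - 9/8y}.

These coincide, so the ideals are equal.
The choice of monomial ordering does not affect the verdict — as long as both bases are computed under the same ordering, their equality decides ideal equality.

Yes, the ideals are equal.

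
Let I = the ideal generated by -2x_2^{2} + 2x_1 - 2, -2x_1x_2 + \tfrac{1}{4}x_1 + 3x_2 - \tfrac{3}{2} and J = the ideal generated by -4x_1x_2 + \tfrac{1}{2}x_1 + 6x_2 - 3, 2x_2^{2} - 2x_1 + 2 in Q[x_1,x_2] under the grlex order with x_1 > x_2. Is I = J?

Two ideals are equal iff their reduced Gröbner bases coincide (the reduced basis is unique for a fixed ordering).
Buchberger on the first generating set:
f_1 = -2x_2^{2} + 2x_1 - 2, LT = x_2^{2}.
f_2 = -2x_1x_2 + \tfrac{1}{4}x_1 + 3x_2 - \tfrac{3}{2}, LT = x_1x_2.

S(f_1,f_2): lcm = x_1x_2^{2}. S = -x_1^{2} + \tfrac{1}{8}x_1x_2 + \tfrac{3}{2}x_2^{2} + x_1 - \tfrac{3}{4}x_2.
  leading term x_1^{2}: no divisor's leading term divides it; move -x_1^{2} to the remainder.
  leading term x_1x_2: subtract (-\tfrac{1}{16})·f_2 from \tfrac{1}{8}x_1x_2 + \tfrac{3}{2}x_2^{2} + x_1 - \tfrac{3}{4}x_2 → \tfrac{3}{2}x_2^{2} + \tfrac{65}{64}x_1 - \tfrac{9}{16}x_2 - \tfrac{3}{32}
  leading term x_2^{2}: subtract (-\tfrac{3}{4})·f_1 from \tfrac{3}{2}x_2^{2} + \tfrac{65}{64}x_1 - \tfrac{9}{16}x_2 - \tfrac{3}{32} → \tfrac{161}{64}x_1 - \tfrac{9}{16}x_2 - \tfrac{51}{32}
  leading term x_1: no divisor's leading term divides it; move \tfrac{161}{64}x_1 to the remainder.
  leading term x_2: no divisor's leading term divides it; move -\tfrac{9}{16}x_2 to the remainder.
  leading term 1: no divisor's leading term divides it; move -\tfrac{51}{32} to the remainder.
  remainder -x_1^{2} + \tfrac{161}{64}x_1 - \tfrac{9}{16}x_2 - \tfrac{51}{32} ≠ 0; add g_3 = -x_1^{2} + \tfrac{161}{64}x_1 - \tfrac{9}{16}x_2 - \tfrac{51}{32} to the basis.

The other S-polynomials (S(f_1,g_3), S(f_2,g_3)) all reduce to 0 modulo the current basis, so we have a Gröbner basis.
Inter-reduce: drop elements whose leading term is divisible by another's, tail-reduce, and make monic.
Reduced Gröbner basis: {x_1^{2} - \tfrac{161}{64}x_1 + \tfrac{9}{16}x_2 + \tfrac{51}{32}, x_1x_2 - \tfrac{1}{8}x_1 - \tfrac{3}{2}x_2 + \tfrac{3}{4}, x_2^{2} - x_1 + 1}.

Buchberger on the second generating set:
h_1 = -4x_1x_2 + \tfrac{1}{2}x_1 + 6x_2 - 3, LT = x_1x_2.
h_2 = 2x_2^{2} - 2x_1 + 2, LT = x_2^{2}.

S(h_1,h_2): lcm = x_1x_2^{2}. S = x_1^{2} - \tfrac{1}{8}x_1x_2 - \tfrac{3}{2}x_2^{2} - x_1 + \tfrac{3}{4}x_2.
  leading term x_1^{2}: no divisor's leading term divides it; move x_1^{2} to the remainder.
  leading term x_1x_2: subtract (\tfrac{1}{32})·h_1 from -\tfrac{1}{8}x_1x_2 - \tfrac{3}{2}x_2^{2} - x_1 + \tfrac{3}{4}x_2 → -\tfrac{3}{2}x_2^{2} - \tfrac{65}{64}x_1 + \tfrac{9}{16}x_2 + \tfrac{3}{32}
  leading term x_2^{2}: subtract (-\tfrac{3}{4})·h_2 from -\tfrac{3}{2}x_2^{2} - \tfrac{65}{64}x_1 + \tfrac{9}{16}x_2 + \tfrac{3}{32} → -\tfrac{161}{64}x_1 + \tfrac{9}{16}x_2 + \tfrac{51}{32}
  leading term x_1: no divisor's leading term divides it; move -\tfrac{161}{64}x_1 to the remainder.
  leading term x_2: no divisor's leading term divides it; move \tfrac{9}{16}x_2 to the remainder.
  leading term 1: no divisor's leading term divides it; move \tfrac{51}{32} to the remainder.
  remainder x_1^{2} - \tfrac{161}{64}x_1 + \tfrac{9}{16}x_2 + \tfrac{51}{32} ≠ 0; add k_3 = x_1^{2} - \tfrac{161}{64}x_1 + \tfrac{9}{16}x_2 + \tfrac{51}{32} to the basis.

The other S-polynomials (S(h_1,k_3), S(h_2,k_3)) all reduce to 0 modulo the current basis, so we have a Gröbner basis.
Inter-reduce: drop elements whose leading term is divisible by another's, tail-reduce, and make monic.
Reduced Gröbner basis: {x_1^{2} - \tfrac{161}{64}x_1 + \tfrac{9}{16}x_2 + \tfrac{51}{32}, x_1x_2 - \tfrac{1}{8}x_1 - \tfrac{3}{2}x_2 + \tfrac{3}{4}, x_2^{2} - x_1 + 1}.

These coincide, so the ideals are equal.

Yes, the ideals are equal.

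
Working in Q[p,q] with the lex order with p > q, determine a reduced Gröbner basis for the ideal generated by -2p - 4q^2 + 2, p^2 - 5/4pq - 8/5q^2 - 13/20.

f_1 = -2p - 4q^2 + 2, LT = p.
f_2 = p^2 - 5/4pq - 8/5q^2 - 13/20, LT = p^2.

S(f_1,f_2): lcm = p^2. S = 2pq^2 + 5/4pq - p + 8/5q^2 + 13/20.
  reduce S modulo (f_1, f_2):
  remainder -4q^4 - 5/2q^3 + 28/5q^2 + 5/4q - 7/20 ≠ 0; add g_3 = -4q^4 - 5/2q^3 + 28/5q^2 + 5/4q - 7/20 to the basis.

The other S-polynomials (S(f_1,g_3), S(f_2,g_3)) all reduce to 0 modulo the current basis, so we have a Gröbner basis.
Inter-reduce: drop elements whose leading term is divisible by another's, tail-reduce, and make monic.

G = {p + 2q^2 - 1, q^4 + 5/8q^3 - 7/5q^2 - 5/16q + 7/80}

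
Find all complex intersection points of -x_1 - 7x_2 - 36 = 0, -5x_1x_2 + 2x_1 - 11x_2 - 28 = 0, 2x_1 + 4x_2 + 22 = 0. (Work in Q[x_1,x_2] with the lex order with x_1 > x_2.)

Compute a lex Gröbner basis by Buchberger's algorithm.
f_1 = -x_1 - 7x_2 - 36, LT = x_1.
f_2 = -5x_1x_2 + 2x_1 - 11x_2 - 28, LT = x_1x_2.
f_3 = 2x_1 + 4x_2 + 22, LT = x_1.

S(f_1,f_2): lcm = x_1x_2. S = 2/5x_1 + 7x_2^2 + 169/5x_2 - 28/5.
  leading term x_1: subtract (-2/5)·f_1 from 2/5x_1 + 7x_2^2 + 169/5x_2 - 28/5 → 7x_2^2 + 31x_2 - 20
  leading term x_2^2: no divisor's leading term divides it; move 7x_2^2 to the remainder.
  leading term x_2: no divisor's leading term divides it; move 31x_2 to the remainder.
  leading term 1: no divisor's leading term divides it; move -20 to the remainder.
  remainder 7x_2^2 + 31x_2 - 20 ≠ 0; add h_4 = 7x_2^2 + 31x_2 - 20 to the basis.

S(f_1,f_3): lcm = x_1. S = 5x_2 + 25.
  leading term x_2: no divisor's leading term divides it; move 5x_2 to the remainder.
  leading term 1: no divisor's leading term divides it; move 25 to the remainder.
  remainder 5x_2 + 25 ≠ 0; add h_5 = 5x_2 + 25 to the basis.

S(f_2,f_3): lcm = x_1x_2. S = -2/5x_1 - 2x_2^2 - 44/5x_2 + 28/5.
  leading term x_1: subtract (2/5)·f_1 from -2/5x_1 - 2x_2^2 - 44/5x_2 + 28/5 → -2x_2^2 - 6x_2 + 20
  leading term x_2^2: subtract (-2/7)·h_4 from -2x_2^2 - 6x_2 + 20 → 20/7x_2 + 100/7
  leading term x_2: subtract (4/7)·h_5 from 20/7x_2 + 100/7 → 0
  remainder 0.

S(f_1,h_4): leading monomials are coprime, so the S-polynomial reduces to 0 (Buchberger's first criterion).
S(f_2,h_4): lcm = x_1x_2^2. S = -169/35x_1x_2 + 20/7x_1 + 11/5x_2^2 + 28/5x_2.
  leading term x_1x_2: subtract (169/35x_2)·f_1 from -169/35x_1x_2 + 20/7x_1 + 11/5x_2^2 + 28/5x_2 → 20/7x_1 + 36x_2^2 + 1256/7x_2
  leading term x_1: subtract (-20/7)·f_1 from 20/7x_1 + 36x_2^2 + 1256/7x_2 → 36x_2^2 + 1116/7x_2 - 720/7
  leading term x_2^2: subtract (36/7)·h_4 from 36x_2^2 + 1116/7x_2 - 720/7 → 0
  remainder 0.

S(f_3,h_4): leading monomials are coprime, so the S-polynomial reduces to 0 (Buchberger's first criterion).
S(f_1,h_5): leading monomials are coprime, so the S-polynomial reduces to 0 (Buchberger's first criterion).
S(f_2,h_5): lcm = x_1x_2. S = -27/5x_1 + 11/5x_2 + 28/5.
  leading term x_1: subtract (27/5)·f_1 from -27/5x_1 + 11/5x_2 + 28/5 → 40x_2 + 200
  leading term x_2: subtract (8)·h_5 from 40x_2 + 200 → 0
  remainder 0.

S(f_3,h_5): leading monomials are coprime, so the S-polynomial reduces to 0 (Buchberger's first criterion).
S(h_4,h_5): lcm = x_2^2. S = -4/7x_2 - 20/7.
  leading term x_2: subtract (-4/35)·h_5 from -4/7x_2 - 20/7 → 0
  remainder 0.

Every S-polynomial of the final basis reduces to 0, so we have a Gröbner basis.
Inter-reduce: drop elements whose leading term is divisible by another's, tail-reduce, and make monic.
Reduced Gröbner basis: {x_1 + 1, x_2 + 5}.

The lex basis is triangular: the last element involves only x_2. Solving x_2 + 5 = 0 gives x_2 ∈ {-5}; substituting each value into the earlier elements determines the remaining variables.
  x_2 = -5: the earlier basis element becomes x_1 + 1 = 0, giving x_1 = -1 — point (-1, -5).
Each listed point satisfies every original equation (direct substitution).

{(-1, -5)}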